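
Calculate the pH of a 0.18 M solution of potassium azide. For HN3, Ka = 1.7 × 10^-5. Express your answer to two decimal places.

pH = 9.01

N3- is the conjugate base of the weak acid HN3.
Kb = Kw/Ka = 1.0×10^-14 / 1.7 × 10^-5 = 5.88 × 10^-10
Let x = [OH-] at equilibrium. Kb = x²/(0.18 − x).
Neglecting x in the denominator: x = √(5.88 × 10^-10 × 0.18) = 1.03 × 10^-5 M
Check: 0.0057% ionized — well under 5%, approximation valid.
pOH = 4.99, so pH = 14.00 − pOH = 9.01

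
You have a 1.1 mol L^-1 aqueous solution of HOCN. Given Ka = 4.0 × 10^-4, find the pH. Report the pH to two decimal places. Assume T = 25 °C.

pH = 1.68

HOCN ⇌ OCN- + H+
Ka = x²/(1.1 − x) = 4.0 × 10^-4
Neglecting x in the denominator: x = √(4.0 × 10^-4 × 1.1) = 2.10 × 10^-2 M
Check: 1.9% ionized — well under 5%, approximation valid.
pH = −log(2.10 × 10^-2) = 1.68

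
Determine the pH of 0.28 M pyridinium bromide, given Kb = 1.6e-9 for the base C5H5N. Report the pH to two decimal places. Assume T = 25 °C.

C5H5NH+ is the conjugate acid of the weak base C5H5N.
Ka = Kw/Kb = 1.0×10^-14 / 1.6 × 10^-9 = 6.25 × 10^-6
Let x = [H+] at equilibrium. Ka = x²/(0.28 − x).
Assume x ≪ 0.28: x ≈ √(6.25 × 10^-6 × 0.28) = 1.32 × 10^-3 M
pH = −log[H+] = −log(1.32 × 10^-3) = 2.88

pH = 2.88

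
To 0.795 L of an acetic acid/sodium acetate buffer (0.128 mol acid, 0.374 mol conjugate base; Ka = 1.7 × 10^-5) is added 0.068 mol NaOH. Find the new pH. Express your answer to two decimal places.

pH = 5.64

After neutralization: n(CH3COOH) = 0.06 mol, n(CH3COO-) = 0.442 mol.
pKa = −log(1.7 × 10^-5) = 4.770
pH = pKa + log([A⁻]/[HA]) = 4.770 + log(0.442/0.06) = 4.770 +0.867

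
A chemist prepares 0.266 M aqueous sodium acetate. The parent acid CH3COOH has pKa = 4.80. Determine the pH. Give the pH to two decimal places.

pH = 9.11

CH3COO- is the conjugate base of the weak acid CH3COOH.
Ka = 10^(−4.80) = 1.58 × 10^-5
Kb = Kw/Ka = 1.0×10^-14 / 1.58 × 10^-5 = 6.33 × 10^-10
Kb = [OH-]²/(0.266 − [OH-]) = 6.33 × 10^-10
Assume [OH-] ≪ 0.266: [OH-] ≈ √(6.33 × 10^-10 × 0.266) = 1.30 × 10^-5 M
pOH = −log(1.30 × 10^-5) = 4.89; pH = 14.00 − 4.89 = 9.11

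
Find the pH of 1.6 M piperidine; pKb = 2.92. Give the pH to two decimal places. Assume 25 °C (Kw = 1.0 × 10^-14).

pH = 12.64

C5H10NH + H2O ⇌ C5H10NH2+ + OH-
Kb = 10^(−2.92) = 1.20 × 10^-3
Kb = [OH-]²/(1.6 − [OH-]) = 1.20 × 10^-3
Since Kb ≪ C₀, [OH-] ≈ √(Kb·C₀) = 4.38 × 10^-2 M.
Check: 2.7% ionized — well under 5%, approximation valid.
pOH = −log(4.38 × 10^-2) = 1.36; pH = 14.00 − 1.36 = 12.64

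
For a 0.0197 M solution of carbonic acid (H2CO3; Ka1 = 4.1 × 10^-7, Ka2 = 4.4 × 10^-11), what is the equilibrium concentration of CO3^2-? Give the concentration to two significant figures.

First ionization gives [H+] ≈ [HCO3-] = 8.99 × 10^-5 M.
Second step: Ka2 = [H+][CO3^2-]/[HCO3-] ≈ [CO3^2-] (since [H+] ≈ [HCO3-]).
So [CO3^2-] ≈ Ka2.

4.4 × 10^-11 M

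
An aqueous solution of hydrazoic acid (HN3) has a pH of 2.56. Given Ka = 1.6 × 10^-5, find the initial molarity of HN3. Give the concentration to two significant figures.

[H+] = 10^(-2.56) = 2.75 × 10^-3 M = x
Ka = x²/(C₀ − x) ⇒ C₀ = x + x²/Ka
C₀ = 2.75 × 10^-3 + (2.75 × 10^-3)²/(1.6 × 10^-5) = 4.75 × 10^-1 M

C₀ = 4.8 × 10^-1 M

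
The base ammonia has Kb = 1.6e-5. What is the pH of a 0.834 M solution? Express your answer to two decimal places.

NH3 + H2O ⇌ NH4+ + OH-
Kb = [OH-]²/(0.834 − [OH-]) = 1.6 × 10^-5
Assume [OH-] ≪ 0.834: [OH-] ≈ √(1.6 × 10^-5 × 0.834) = 3.65 × 10^-3 M
Check: 0.44% ionized — well under 5%, approximation valid.
pOH = −log(3.65 × 10^-3) = 2.44; pH = 14.00 − 2.44 = 11.56

pH = 11.56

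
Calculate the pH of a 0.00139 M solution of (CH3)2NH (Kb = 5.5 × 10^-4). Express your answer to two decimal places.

pH = 10.81

(CH3)2NH + H2O ⇌ (CH3)2NH2+ + OH-
Let x = [OH-] at equilibrium. Kb = x²/(0.00139 − x).
x is not negligible relative to C₀; solve x² + 0.00055·x − 7.65e-07 = 0.
x = (−Kb + √(Kb² + 4·Kb·C₀))/2 = 6.42 × 10^-4 M
pOH = −log(6.42 × 10^-4) = 3.19; pH = 14.00 − 3.19 = 10.81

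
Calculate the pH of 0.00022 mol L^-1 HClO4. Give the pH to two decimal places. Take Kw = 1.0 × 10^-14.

pH = 3.66

HClO4 is a strong acid and dissociates completely, so [H+] = 0.00022 M.
pH = -log(0.00022) = 3.66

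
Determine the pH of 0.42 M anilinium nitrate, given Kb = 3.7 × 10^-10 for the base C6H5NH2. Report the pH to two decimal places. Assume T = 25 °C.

C6H5NH3+ is the conjugate acid of the weak base C6H5NH2.
Ka = Kw/Kb = 1.0×10^-14 / 3.7 × 10^-10 = 2.70 × 10^-5
From the ICE table, Ka = [H+]²/(0.42 − [H+]) = 2.70 × 10^-5.
Since Ka ≪ C₀, [H+] ≈ √(Ka·C₀) = 3.37 × 10^-3 M.
pH = −log[H+] = −log(3.37 × 10^-3) = 2.47

pH = 2.47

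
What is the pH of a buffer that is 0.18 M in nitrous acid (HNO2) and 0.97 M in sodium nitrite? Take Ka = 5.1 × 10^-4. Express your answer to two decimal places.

pKa = −log(5.1 × 10^-4) = 3.292
pH = pKa + log([A⁻]/[HA]) = 3.292 + log(0.97/0.18)
pH = 3.292 + (+0.731) = 4.02

pH = 4.02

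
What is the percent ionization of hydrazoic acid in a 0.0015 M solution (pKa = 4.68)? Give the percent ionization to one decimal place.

11.1%

HN3 ⇌ N3- + H+; let x = [H+] at equilibrium.
Ka = 10^(−4.68) = 2.09 × 10^-5
Ka = x²/(C₀ − x); solving the quadratic gives x = 1.67 × 10^-4 M.
% ionization = x/C₀ × 100% = 1.67 × 10^-4/0.0015 × 100% = 11.1%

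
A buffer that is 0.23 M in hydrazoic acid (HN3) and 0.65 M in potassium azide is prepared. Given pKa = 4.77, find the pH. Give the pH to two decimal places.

pH = pKa + log([A⁻]/[HA]) = 4.77 + log(0.65/0.23)
pH = 4.77 + (+0.451) = 5.22

pH = 5.22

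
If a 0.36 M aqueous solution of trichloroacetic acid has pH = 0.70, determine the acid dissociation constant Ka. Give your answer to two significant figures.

Ka = 2.5 × 10^-1

[H+] = 10^(-0.70) = 2.00 × 10^-1 M
At equilibrium [HA] = 0.36 − 2.00 × 10^-1 = 1.60 × 10^-1 M
Ka = [H+][A-]/[HA] = (2.00 × 10^-1)² / 1.60 × 10^-1 = 2.5 × 10^-1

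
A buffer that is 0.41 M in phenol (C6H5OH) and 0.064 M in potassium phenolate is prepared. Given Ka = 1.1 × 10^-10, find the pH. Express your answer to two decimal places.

pH = 9.15

pKa = −log(1.1 × 10^-10) = 9.959
pH = pKa + log([A⁻]/[HA]) = 9.959 + log(0.064/0.41)
pH = 9.959 + (-0.807) = 9.15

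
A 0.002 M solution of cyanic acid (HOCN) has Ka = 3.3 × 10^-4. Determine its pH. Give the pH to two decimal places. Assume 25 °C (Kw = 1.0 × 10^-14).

HOCN ⇌ OCN- + H+
From the ICE table, Ka = [H+]²/(0.002 − [H+]) = 3.3 × 10^-4.
The 5% rule fails; solving [H+]² + Ka·[H+] − Ka·C₀ = 0 exactly:
[H+] = [−0.00033 + √(0.00033² + 2.64e-06)]/2 = 6.64 × 10^-4 M
pH = −log[H+] = −log(6.64 × 10^-4) = 3.18

pH = 3.18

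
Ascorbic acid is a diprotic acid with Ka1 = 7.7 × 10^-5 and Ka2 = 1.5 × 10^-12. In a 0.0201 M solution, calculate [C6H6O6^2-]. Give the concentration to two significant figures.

1.5 × 10^-12 M

First ionization gives [H+] ≈ [HC6H6O6-] = 1.21 × 10^-3 M.
Second step: Ka2 = [H+][C6H6O6^2-]/[HC6H6O6-] ≈ [C6H6O6^2-] (since [H+] ≈ [HC6H6O6-]).
So [C6H6O6^2-] ≈ Ka2.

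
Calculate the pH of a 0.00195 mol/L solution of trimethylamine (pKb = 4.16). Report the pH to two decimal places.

pH = 10.52

(CH3)3N + H2O ⇌ (CH3)3NH+ + OH-
Kb = 10^(−4.16) = 6.92 × 10^-5
From the ICE table, Kb = x²/(0.00195 − x) = 6.92 × 10^-5.
x is not negligible relative to C₀; solve x² + 6.92e-05·x − 1.35e-07 = 0.
x = [−6.92e-05 + √(6.92e-05² + 5.4e-07)]/2 = 3.34 × 10^-4 M
pOH = 3.48, so pH = 14.00 − pOH = 10.52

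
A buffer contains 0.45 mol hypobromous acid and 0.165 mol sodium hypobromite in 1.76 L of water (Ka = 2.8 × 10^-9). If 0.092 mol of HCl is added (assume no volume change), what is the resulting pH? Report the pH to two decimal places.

pH = 7.68

After neutralization: n(HOBr) = 0.542 mol, n(OBr-) = 0.073 mol.
pKa = −log(2.8 × 10^-9) = 8.553
pH = pKa + log([A⁻]/[HA]) = 8.553 + log(0.073/0.542) = 8.553 -0.871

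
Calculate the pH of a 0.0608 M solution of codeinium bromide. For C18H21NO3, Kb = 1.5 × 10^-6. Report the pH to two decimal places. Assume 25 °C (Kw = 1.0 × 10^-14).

C18H22NO3+ is the conjugate acid of the weak base C18H21NO3.
Ka = Kw/Kb = 1.0×10^-14 / 1.5 × 10^-6 = 6.67 × 10^-9
From the ICE table, Ka = [H+]²/(0.0608 − [H+]) = 6.67 × 10^-9.
Assume [H+] ≪ 0.0608: [H+] ≈ √(6.67 × 10^-9 × 0.0608) = 2.01 × 10^-5 M
pH = −log(2.01 × 10^-5) = 4.70

pH = 4.70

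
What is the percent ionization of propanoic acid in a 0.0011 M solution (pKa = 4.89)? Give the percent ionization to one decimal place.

CH3CH2COOH ⇌ CH3CH2COO- + H+; let x = [H+] at equilibrium.
Ka = 10^(−4.89) = 1.29 × 10^-5
Solve x² + 1.29e-05x − 1.42e-08 = 0 → x = 1.13 × 10^-4 M
Fraction ionized = 1.13 × 10^-4 / 0.0011 = 0.1027 → 10.3%

10.3%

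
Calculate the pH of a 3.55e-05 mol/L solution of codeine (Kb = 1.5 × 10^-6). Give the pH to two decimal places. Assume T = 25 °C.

C18H21NO3 + H2O ⇌ C18H22NO3+ + OH-
From the ICE table, Kb = x²/(3.55e-05 − x) = 1.5 × 10^-6.
The 5% rule fails; solving x² + Kb·x − Kb·C₀ = 0 exactly:
x = [−1.5e-06 + √(1.5e-06² + 2.13e-10)]/2 = 6.59 × 10^-6 M
pOH = 5.18, so pH = 14.00 − pOH = 8.82

pH = 8.82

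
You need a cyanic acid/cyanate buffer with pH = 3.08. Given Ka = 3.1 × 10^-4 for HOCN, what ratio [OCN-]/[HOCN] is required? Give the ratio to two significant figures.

ratio = 0.37

pKa = -log(3.1 × 10^-4) = 3.509
pH = pKa + log(r) ⇒ log(r) = 3.08 − 3.509 = -0.429
r = [OCN-]/[HOCN] = 10^(-0.429) = 0.372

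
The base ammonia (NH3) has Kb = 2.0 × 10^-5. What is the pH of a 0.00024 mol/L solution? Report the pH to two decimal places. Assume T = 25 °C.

NH3 + H2O ⇌ NH4+ + OH-
From the ICE table, Kb = [OH-]²/(0.00024 − [OH-]) = 2.0 × 10^-5.
Here C₀/Kb ≈ 12, so the small-[OH-] approximation fails. Use the quadratic:
[OH-] = [−2e-05 + √(2e-05² + 1.92e-08)]/2 = 6.00 × 10^-5 M
pOH = 4.22, so pH = 14.00 − pOH = 9.78

pH = 9.78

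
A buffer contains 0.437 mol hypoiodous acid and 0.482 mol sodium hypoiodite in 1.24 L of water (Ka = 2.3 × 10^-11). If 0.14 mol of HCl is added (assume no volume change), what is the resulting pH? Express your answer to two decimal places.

After neutralization: n(HOI) = 0.577 mol, n(OI-) = 0.342 mol.
pKa = −log(2.3 × 10^-11) = 10.638
pH = pKa + log([A⁻]/[HA]) = 10.638 + log(0.342/0.577) = 10.638 -0.227

pH = 10.41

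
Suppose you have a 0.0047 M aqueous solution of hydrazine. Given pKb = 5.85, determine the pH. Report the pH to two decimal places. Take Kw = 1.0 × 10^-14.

pH = 9.91

N2H4 + H2O ⇌ N2H5+ + OH-
Kb = 10^(−5.85) = 1.41 × 10^-6
From the ICE table, Kb = [OH-]²/(0.0047 − [OH-]) = 1.41 × 10^-6.
Since Kb ≪ C₀, [OH-] ≈ √(Kb·C₀) = 8.14 × 10^-5 M.
pOH = −log(8.14 × 10^-5) = 4.09; pH = 14.00 − 4.09 = 9.91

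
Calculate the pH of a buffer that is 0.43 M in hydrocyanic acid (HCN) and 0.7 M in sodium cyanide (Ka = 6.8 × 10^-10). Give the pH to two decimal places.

pH = 9.38

pKa = −log(6.8 × 10^-10) = 9.167
Henderson–Hasselbalch: pH = pKa + log([CN-]/[HCN]) = 9.167 + log(0.7/0.43)
pH = 9.167 + (+0.212) = 9.38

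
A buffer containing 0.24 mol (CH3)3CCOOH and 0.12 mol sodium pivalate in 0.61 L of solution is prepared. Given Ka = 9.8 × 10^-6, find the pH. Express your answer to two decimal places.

pH = 4.71

pKa = −log(9.8 × 10^-6) = 5.009
Henderson–Hasselbalch: pH = pKa + log([(CH3)3CCOO-]/[(CH3)3CCOOH]) = 5.009 + log(0.12/0.24)
pH = 5.009 + (-0.301) = 4.71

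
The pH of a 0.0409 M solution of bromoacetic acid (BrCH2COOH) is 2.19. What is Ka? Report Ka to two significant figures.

Ka = 1.2 × 10^-3

[H+] = 10^(-2.19) = 6.46 × 10^-3 M
At equilibrium [HA] = 0.0409 − 6.46 × 10^-3 = 3.44 × 10^-2 M
Ka = [H+][A-]/[HA] = (6.46 × 10^-3)² / 3.44 × 10^-2 = 1.2 × 10^-3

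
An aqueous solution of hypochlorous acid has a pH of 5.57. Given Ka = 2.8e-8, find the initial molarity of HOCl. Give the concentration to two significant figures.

[H+] = 10^(-5.57) = 2.69 × 10^-6 M = x
Ka = x²/(C₀ − x) ⇒ C₀ = x + x²/Ka
C₀ = 2.69 × 10^-6 + (2.69 × 10^-6)²/(2.8 × 10^-8) = 2.61 × 10^-4 M

C₀ = 2.6 × 10^-4 M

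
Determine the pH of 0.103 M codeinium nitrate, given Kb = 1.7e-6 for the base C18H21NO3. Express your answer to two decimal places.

pH = 4.61

C18H22NO3+ is the conjugate acid of the weak base C18H21NO3.
Ka = Kw/Kb = 1.0×10^-14 / 1.7 × 10^-6 = 5.88 × 10^-9
From the ICE table, Ka = [H+]²/(0.103 − [H+]) = 5.88 × 10^-9.
Since Ka ≪ C₀, [H+] ≈ √(Ka·C₀) = 2.46 × 10^-5 M.
([H+]/C₀ = 0.024% < 5%, so the approximation holds.)
pH = −log[H+] = −log(2.46 × 10^-5) = 4.61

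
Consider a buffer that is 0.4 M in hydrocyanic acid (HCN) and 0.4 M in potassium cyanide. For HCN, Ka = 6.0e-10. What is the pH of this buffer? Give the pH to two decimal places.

pKa = −log(6.0 × 10^-10) = 9.222
Using pH = pKa + log([base]/[acid]) with [base]/[acid] = 0.4/0.4:
pH = 9.222 + (+0.000) = 9.22

pH = 9.22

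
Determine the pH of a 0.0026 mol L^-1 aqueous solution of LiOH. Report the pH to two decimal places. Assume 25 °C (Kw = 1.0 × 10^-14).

pH = 11.41

LiOH is a strong base; [OH-] = 0.0026 M.
pOH = -log(0.0026) = 2.59
pH = 14.00 - 2.59 = 11.41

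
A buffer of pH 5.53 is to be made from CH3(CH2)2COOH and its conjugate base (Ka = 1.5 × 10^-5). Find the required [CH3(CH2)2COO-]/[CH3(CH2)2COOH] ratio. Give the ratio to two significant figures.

pKa = -log(1.5 × 10^-5) = 4.824
pH = pKa + log(r) ⇒ log(r) = 5.53 − 4.824 = +0.706
r = [CH3(CH2)2COO-]/[CH3(CH2)2COOH] = 10^(+0.706) = 5.08

ratio = 5.1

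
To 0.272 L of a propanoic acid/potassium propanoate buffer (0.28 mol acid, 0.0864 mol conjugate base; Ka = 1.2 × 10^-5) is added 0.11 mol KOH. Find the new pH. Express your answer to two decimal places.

pH = 4.98

OH- converts CH3CH2COOH to CH3CH2COO-: CH3CH2COOH → 0.17 mol, CH3CH2COO- → 0.196 mol.
pKa = −log(1.2 × 10^-5) = 4.921
pH = pKa + log([A⁻]/[HA]) = 4.921 + log(0.196/0.17) = 4.921 +0.062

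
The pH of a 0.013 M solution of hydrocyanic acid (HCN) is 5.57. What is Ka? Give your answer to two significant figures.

Ka = 5.6 × 10^-10

[H+] = 10^(-5.57) = 2.69 × 10^-6 M
At equilibrium [HA] = 0.013 − 2.69 × 10^-6 = 1.30 × 10^-2 M
Ka = [H+][A-]/[HA] = (2.69 × 10^-6)² / 1.30 × 10^-2 = 5.6 × 10^-10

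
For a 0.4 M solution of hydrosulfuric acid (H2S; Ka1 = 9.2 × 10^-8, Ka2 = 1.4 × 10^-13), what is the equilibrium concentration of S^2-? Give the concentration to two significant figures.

1.4 × 10^-13 M

First ionization gives [H+] ≈ [HS-] = 1.92 × 10^-4 M.
Second step: Ka2 = [H+][S^2-]/[HS-] ≈ [S^2-] (since [H+] ≈ [HS-]).
So [S^2-] ≈ Ka2.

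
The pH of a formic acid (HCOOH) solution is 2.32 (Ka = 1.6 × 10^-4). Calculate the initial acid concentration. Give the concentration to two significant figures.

C₀ = 1.5 × 10^-1 M

[H+] = 10^(-2.32) = 4.79 × 10^-3 M = x
Ka = x²/(C₀ − x) ⇒ C₀ = x + x²/Ka
C₀ = 4.79 × 10^-3 + (4.79 × 10^-3)²/(1.6 × 10^-4) = 1.48 × 10^-1 M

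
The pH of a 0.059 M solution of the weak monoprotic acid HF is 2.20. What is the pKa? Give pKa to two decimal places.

[H+] = 10^(-2.20) = 6.31 × 10^-3 M
At equilibrium [HA] = 0.059 − 6.31 × 10^-3 = 5.27 × 10^-2 M
Ka = [H+][A-]/[HA] = (6.31 × 10^-3)² / 5.27 × 10^-2 = 7.56 × 10^-4
pKa = -log(7.56 × 10^-4) = 3.12

pKa = 3.12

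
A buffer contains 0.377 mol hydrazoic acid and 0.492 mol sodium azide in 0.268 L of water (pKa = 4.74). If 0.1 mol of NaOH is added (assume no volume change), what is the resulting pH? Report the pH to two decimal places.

After neutralization: n(HN3) = 0.277 mol, n(N3-) = 0.592 mol.
pH = pKa + log(n_N3-/n_HN3) = 4.74 + log(0.592/0.277) = 4.74 + (+0.330)

pH = 5.07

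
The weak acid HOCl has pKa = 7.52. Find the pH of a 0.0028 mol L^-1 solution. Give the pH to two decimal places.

HOCl ⇌ OCl- + H+
Ka = 10^(−7.52) = 3.02 × 10^-8
Ka = [H+]²/(0.0028 − [H+]) = 3.02 × 10^-8
Neglecting [H+] in the denominator: [H+] = √(3.02 × 10^-8 × 0.0028) = 9.20 × 10^-6 M
([H+]/C₀ = 0.33% < 5%, so the approximation holds.)
pH = −log[H+] = −log(9.20 × 10^-6) = 5.04

pH = 5.04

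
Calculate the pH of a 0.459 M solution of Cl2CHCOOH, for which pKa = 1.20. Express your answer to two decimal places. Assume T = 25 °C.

pH = 0.85

Cl2CHCOOH ⇌ Cl2CHCOO- + H+
Ka = 10^(−1.20) = 6.31 × 10^-2
From the ICE table, Ka = [H+]²/(0.459 − [H+]) = 6.31 × 10^-2.
Here C₀/Ka ≈ 7.27, so the small-[H+] approximation fails. Use the quadratic:
[H+] = (−Ka + √(Ka² + 4·Ka·C₀))/2 = 1.42 × 10^-1 M
pH = −log(1.42 × 10^-1) = 0.85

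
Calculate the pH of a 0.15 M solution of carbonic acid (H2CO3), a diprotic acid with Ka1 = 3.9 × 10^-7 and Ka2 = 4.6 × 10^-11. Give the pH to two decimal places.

Since Ka1 ≫ Ka2, the first ionization dominates [H+].
Ka1 = x²/(0.15 − x) = 3.9 × 10^-7
x ≈ √(3.9 × 10^-7 × 0.15) = 2.42 × 10^-4 M
pH = −log(2.42 × 10^-4) = 3.62

pH = 3.62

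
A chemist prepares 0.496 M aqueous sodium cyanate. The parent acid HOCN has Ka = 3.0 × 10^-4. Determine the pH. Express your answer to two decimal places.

OCN- is the conjugate base of the weak acid HOCN.
Kb = Kw/Ka = 1.0×10^-14 / 3.0 × 10^-4 = 3.33 × 10^-11
Kb = [OH-]²/(0.496 − [OH-]) = 3.33 × 10^-11
Neglecting [OH-] in the denominator: [OH-] = √(3.33 × 10^-11 × 0.496) = 4.06 × 10^-6 M
([OH-]/C₀ = 0.00082% < 5%, so the approximation holds.)
pOH = −log(4.06 × 10^-6) = 5.39; pH = 14.00 − 5.39 = 8.61

pH = 8.61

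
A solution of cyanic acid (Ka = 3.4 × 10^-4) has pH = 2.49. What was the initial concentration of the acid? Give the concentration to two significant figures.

C₀ = 3.4 × 10^-2 M

[H+] = 10^(-2.49) = 3.24 × 10^-3 M = x
Ka = x²/(C₀ − x) ⇒ C₀ = x + x²/Ka
C₀ = 3.24 × 10^-3 + (3.24 × 10^-3)²/(3.4 × 10^-4) = 3.41 × 10^-2 M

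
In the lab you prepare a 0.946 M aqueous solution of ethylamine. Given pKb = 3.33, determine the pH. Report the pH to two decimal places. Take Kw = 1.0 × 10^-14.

pH = 12.32

C2H5NH2 + H2O ⇌ C2H5NH3+ + OH-
Kb = 10^(−3.33) = 4.68 × 10^-4
From the ICE table, Kb = [OH-]²/(0.946 − [OH-]) = 4.68 × 10^-4.
Assume [OH-] ≪ 0.946: [OH-] ≈ √(4.68 × 10^-4 × 0.946) = 2.10 × 10^-2 M
Check: 2.2% ionized — well under 5%, approximation valid.
pOH = −log(2.10 × 10^-2) = 1.68; pH = 14.00 − 1.68 = 12.32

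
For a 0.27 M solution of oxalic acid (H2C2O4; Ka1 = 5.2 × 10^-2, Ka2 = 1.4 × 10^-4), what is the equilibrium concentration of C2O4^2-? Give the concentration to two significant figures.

1.4 × 10^-4 M

First ionization gives [H+] ≈ [HC2O4-] = 9.53 × 10^-2 M.
Second step: Ka2 = [H+][C2O4^2-]/[HC2O4-] ≈ [C2O4^2-] (since [H+] ≈ [HC2O4-]).
So [C2O4^2-] ≈ Ka2.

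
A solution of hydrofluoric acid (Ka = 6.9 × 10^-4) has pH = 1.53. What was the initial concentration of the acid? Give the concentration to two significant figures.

[H+] = 10^(-1.53) = 2.95 × 10^-2 M = x
Ka = x²/(C₀ − x) ⇒ C₀ = x + x²/Ka
C₀ = 2.95 × 10^-2 + (2.95 × 10^-2)²/(6.9 × 10^-4) = 1.29 M

C₀ = 1.3 M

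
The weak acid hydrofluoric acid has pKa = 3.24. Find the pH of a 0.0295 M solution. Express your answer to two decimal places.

HF ⇌ F- + H+
Ka = 10^(−3.24) = 5.75 × 10^-4
From the ICE table, Ka = [H+]²/(0.0295 − [H+]) = 5.75 × 10^-4.
Here C₀/Ka ≈ 51.3, so the small-[H+] approximation fails. Use the quadratic:
[H+] = (−Ka + √(Ka² + 4·Ka·C₀))/2 = 3.84 × 10^-3 M
pH = −log(3.84 × 10^-3) = 2.42

pH = 2.42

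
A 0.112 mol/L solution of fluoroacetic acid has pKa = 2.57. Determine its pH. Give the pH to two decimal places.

FCH2COOH ⇌ FCH2COO- + H+
Ka = 10^(−2.57) = 2.69 × 10^-3
Let x = [H+] at equilibrium. Ka = x²/(0.112 − x).
Here C₀/Ka ≈ 41.6, so the small-x approximation fails. Use the quadratic:
x = [−0.00269 + √(0.00269² + 0.00121)]/2 = 1.61 × 10^-2 M
pH = −log[H+] = −log(1.61 × 10^-2) = 1.79

pH = 1.79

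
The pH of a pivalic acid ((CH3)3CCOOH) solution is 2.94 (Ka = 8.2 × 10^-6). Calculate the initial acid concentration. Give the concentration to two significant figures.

C₀ = 1.6 × 10^-1 M

[H+] = 10^(-2.94) = 1.15 × 10^-3 M = x
Ka = x²/(C₀ − x) ⇒ C₀ = x + x²/Ka
C₀ = 1.15 × 10^-3 + (1.15 × 10^-3)²/(8.2 × 10^-6) = 1.62 × 10^-1 M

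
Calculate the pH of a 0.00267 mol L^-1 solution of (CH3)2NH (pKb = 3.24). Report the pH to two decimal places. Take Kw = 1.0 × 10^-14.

(CH3)2NH + H2O ⇌ (CH3)2NH2+ + OH-
Kb = 10^(−3.24) = 5.75 × 10^-4
From the ICE table, Kb = x²/(0.00267 − x) = 5.75 × 10^-4.
The 5% rule fails; solving x² + Kb·x − Kb·C₀ = 0 exactly:
x = [−0.000575 + √(0.000575² + 6.14e-06)]/2 = 9.84 × 10^-4 M
pOH = 3.01, so pH = 14.00 − pOH = 10.99

pH = 10.99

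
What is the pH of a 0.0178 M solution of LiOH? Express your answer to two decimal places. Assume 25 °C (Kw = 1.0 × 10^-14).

LiOH is a strong base; [OH-] = 0.0178 M.
pOH = -log(0.0178) = 1.75
pH = 14.00 - 1.75 = 12.25

pH = 12.25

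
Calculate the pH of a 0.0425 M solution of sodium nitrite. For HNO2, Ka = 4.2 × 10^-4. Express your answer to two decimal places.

pH = 8.00

NO2- is the conjugate base of the weak acid HNO2.
Kb = Kw/Ka = 1.0×10^-14 / 4.2 × 10^-4 = 2.38 × 10^-11
From the ICE table, Kb = [OH-]²/(0.0425 − [OH-]) = 2.38 × 10^-11.
Neglecting [OH-] in the denominator: [OH-] = √(2.38 × 10^-11 × 0.0425) = 1.01 × 10^-6 M
Check: 0.0024% ionized — well under 5%, approximation valid.
pOH = −log(1.01 × 10^-6) = 6.00; pH = 14.00 − 6.00 = 8.00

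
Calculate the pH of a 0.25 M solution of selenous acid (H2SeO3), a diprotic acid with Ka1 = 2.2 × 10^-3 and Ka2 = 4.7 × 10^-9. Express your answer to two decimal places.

Since Ka1 ≫ Ka2, the first ionization dominates [H+].
Ka1 = x²/(0.25 − x) = 2.2 × 10^-3
Solving the quadratic: x = (−Ka1 + √(Ka1² + 4·Ka1·C₀))/2 = 2.24 × 10^-2 M
pH = −log(2.24 × 10^-2) = 1.65

pH = 1.65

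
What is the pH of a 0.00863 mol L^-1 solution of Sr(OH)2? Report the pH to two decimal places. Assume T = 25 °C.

pH = 12.24

Sr(OH)2 is a strong base (each formula unit releases 2 OH-); [OH-] = 0.0173 M.
pOH = -log(0.0173) = 1.76
pH = 14.00 - 1.76 = 12.24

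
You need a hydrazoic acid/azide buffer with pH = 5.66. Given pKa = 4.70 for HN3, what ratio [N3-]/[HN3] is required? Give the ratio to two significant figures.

pH = pKa + log(r) ⇒ log(r) = 5.66 − 4.70 = +0.96
r = [N3-]/[HN3] = 10^(+0.96) = 9.12

ratio = 9.1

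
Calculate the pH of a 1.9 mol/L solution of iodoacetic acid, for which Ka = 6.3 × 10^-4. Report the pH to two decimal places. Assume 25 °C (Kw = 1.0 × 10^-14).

ICH2COOH ⇌ ICH2COO- + H+
Let x = [H+] at equilibrium. Ka = x²/(1.9 − x).
Assume x ≪ 1.9: x ≈ √(6.3 × 10^-4 × 1.9) = 3.46 × 10^-2 M
Check: 1.8% ionized — well under 5%, approximation valid.
pH = −log[H+] = −log(3.46 × 10^-2) = 1.46

pH = 1.46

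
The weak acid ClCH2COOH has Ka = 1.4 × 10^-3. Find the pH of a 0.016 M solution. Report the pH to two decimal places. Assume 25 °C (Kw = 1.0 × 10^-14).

ClCH2COOH ⇌ ClCH2COO- + H+
Ka = x²/(0.016 − x) = 1.4 × 10^-3
x is not negligible relative to C₀; solve x² + 0.0014·x − 2.24e-05 = 0.
x = (−Ka + √(Ka² + 4·Ka·C₀))/2 = 4.08 × 10^-3 M
pH = −log[H+] = −log(4.08 × 10^-3) = 2.39

pH = 2.39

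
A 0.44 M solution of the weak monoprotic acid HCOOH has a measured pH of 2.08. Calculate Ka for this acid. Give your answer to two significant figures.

Ka = 1.6 × 10^-4

[H+] = 10^(-2.08) = 8.32 × 10^-3 M
At equilibrium [HA] = 0.44 − 8.32 × 10^-3 = 4.32 × 10^-1 M
Ka = [H+][A-]/[HA] = (8.32 × 10^-3)² / 4.32 × 10^-1 = 1.6 × 10^-4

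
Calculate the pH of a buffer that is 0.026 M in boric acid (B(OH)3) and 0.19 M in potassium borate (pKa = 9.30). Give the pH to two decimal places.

pH = 10.16

Using pH = pKa + log([base]/[acid]) with [base]/[acid] = 0.19/0.026:
pH = 9.30 + (+0.864) = 10.16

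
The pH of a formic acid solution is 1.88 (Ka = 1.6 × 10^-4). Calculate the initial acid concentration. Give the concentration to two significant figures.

[H+] = 10^(-1.88) = 1.32 × 10^-2 M = x
Ka = x²/(C₀ − x) ⇒ C₀ = x + x²/Ka
C₀ = 1.32 × 10^-2 + (1.32 × 10^-2)²/(1.6 × 10^-4) = 1.10 M

C₀ = 1.1 M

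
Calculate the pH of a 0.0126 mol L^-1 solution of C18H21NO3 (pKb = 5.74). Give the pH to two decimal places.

C18H21NO3 + H2O ⇌ C18H22NO3+ + OH-
Kb = 10^(−5.74) = 1.82 × 10^-6
From the ICE table, Kb = [OH-]²/(0.0126 − [OH-]) = 1.82 × 10^-6.
Since Kb ≪ C₀, [OH-] ≈ √(Kb·C₀) = 1.51 × 10^-4 M.
pOH = −log(1.51 × 10^-4) = 3.82; pH = 14.00 − 3.82 = 10.18

pH = 10.18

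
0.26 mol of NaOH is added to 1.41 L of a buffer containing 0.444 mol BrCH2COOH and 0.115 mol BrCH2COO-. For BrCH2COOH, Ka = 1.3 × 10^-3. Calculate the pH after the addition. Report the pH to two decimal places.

pH = 3.20

OH- converts BrCH2COOH to BrCH2COO-: BrCH2COOH → 0.184 mol, BrCH2COO- → 0.375 mol.
pKa = −log(1.3 × 10^-3) = 2.886
pH = pKa + log(n_BrCH2COO-/n_BrCH2COOH) = 2.886 + log(0.375/0.184) = 2.886 + (+0.309)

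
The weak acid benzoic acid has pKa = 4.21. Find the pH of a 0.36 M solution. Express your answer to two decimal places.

C6H5COOH ⇌ C6H5COO- + H+
Ka = 10^(−4.21) = 6.17 × 10^-5
Ka = [H+]²/(0.36 − [H+]) = 6.17 × 10^-5
Assume [H+] ≪ 0.36: [H+] ≈ √(6.17 × 10^-5 × 0.36) = 4.71 × 10^-3 M
pH = −log[H+] = −log(4.71 × 10^-3) = 2.33

pH = 2.33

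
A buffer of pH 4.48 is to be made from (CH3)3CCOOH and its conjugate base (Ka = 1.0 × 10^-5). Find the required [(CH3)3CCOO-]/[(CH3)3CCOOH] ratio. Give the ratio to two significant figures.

pKa = -log(1.0 × 10^-5) = 5.000
pH = pKa + log(r) ⇒ log(r) = 4.48 − 5.000 = -0.520
r = [(CH3)3CCOO-]/[(CH3)3CCOOH] = 10^(-0.520) = 0.302

ratio = 0.30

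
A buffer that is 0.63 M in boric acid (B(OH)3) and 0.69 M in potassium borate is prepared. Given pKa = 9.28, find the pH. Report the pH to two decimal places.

pH = 9.32

pH = pKa + log([A⁻]/[HA]) = 9.28 + log(0.69/0.63)
pH = 9.28 + (+0.040) = 9.32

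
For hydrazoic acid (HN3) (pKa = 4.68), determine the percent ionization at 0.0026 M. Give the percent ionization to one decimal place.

HN3 ⇌ N3- + H+; let x = [H+] at equilibrium.
Ka = 10^(−4.68) = 2.09 × 10^-5
Ka = x²/(C₀ − x); solving the quadratic gives x = 2.23 × 10^-4 M.
Fraction ionized = 2.23 × 10^-4 / 0.0026 = 0.0858 → 8.6%

8.6%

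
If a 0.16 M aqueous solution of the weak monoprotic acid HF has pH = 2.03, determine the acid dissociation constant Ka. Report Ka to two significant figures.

Ka = 5.8 × 10^-4

[H+] = 10^(-2.03) = 9.33 × 10^-3 M
At equilibrium [HA] = 0.16 − 9.33 × 10^-3 = 1.51 × 10^-1 M
Ka = [H+][A-]/[HA] = (9.33 × 10^-3)² / 1.51 × 10^-1 = 5.8 × 10^-4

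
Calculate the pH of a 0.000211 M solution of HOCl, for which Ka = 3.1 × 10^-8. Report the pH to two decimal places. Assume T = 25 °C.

HOCl ⇌ OCl- + H+
From the ICE table, Ka = [H+]²/(0.000211 − [H+]) = 3.1 × 10^-8.
Assume [H+] ≪ 0.000211: [H+] ≈ √(3.1 × 10^-8 × 0.000211) = 2.56 × 10^-6 M
Check: 1.2% ionized — well under 5%, approximation valid.
pH = −log(2.56 × 10^-6) = 5.59

pH = 5.59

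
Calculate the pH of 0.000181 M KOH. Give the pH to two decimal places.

pH = 10.26

KOH is a strong base; [OH-] = 0.000181 M.
pOH = -log(0.000181) = 3.74
pH = 14.00 - 3.74 = 10.26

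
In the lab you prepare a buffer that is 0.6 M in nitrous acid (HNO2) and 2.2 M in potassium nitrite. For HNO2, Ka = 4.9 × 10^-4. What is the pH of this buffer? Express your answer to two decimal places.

pH = 3.87

pKa = −log(4.9 × 10^-4) = 3.310
Henderson–Hasselbalch: pH = pKa + log([NO2-]/[HNO2]) = 3.310 + log(2.2/0.6)
pH = 3.310 + (+0.564) = 3.87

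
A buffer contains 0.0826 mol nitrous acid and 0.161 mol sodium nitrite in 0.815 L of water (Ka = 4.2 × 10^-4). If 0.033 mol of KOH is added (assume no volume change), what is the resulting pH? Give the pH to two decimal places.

pH = 3.97

After neutralization: n(HNO2) = 0.0496 mol, n(NO2-) = 0.194 mol.
pKa = −log(4.2 × 10^-4) = 3.377
Henderson–Hasselbalch with mole ratio 0.194/0.0496: pH = 3.377 + (+0.592)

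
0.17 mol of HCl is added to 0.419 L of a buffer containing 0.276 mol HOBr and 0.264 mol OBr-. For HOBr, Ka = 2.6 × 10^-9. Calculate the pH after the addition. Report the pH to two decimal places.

pH = 7.91

Added H+ converts OBr- to HOBr: HOBr → 0.446 mol, OBr- → 0.094 mol.
pKa = −log(2.6 × 10^-9) = 8.585
pH = pKa + log(n_OBr-/n_HOBr) = 8.585 + log(0.094/0.446) = 8.585 + (-0.676)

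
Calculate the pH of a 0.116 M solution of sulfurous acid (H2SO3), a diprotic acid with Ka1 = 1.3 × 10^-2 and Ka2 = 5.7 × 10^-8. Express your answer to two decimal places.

Since Ka1 ≫ Ka2, the first ionization dominates [H+].
Ka1 = x²/(0.116 − x) = 1.3 × 10^-2
Solving the quadratic: x = (−Ka1 + √(Ka1² + 4·Ka1·C₀))/2 = 3.29 × 10^-2 M
pH = −log(3.29 × 10^-2) = 1.48

pH = 1.48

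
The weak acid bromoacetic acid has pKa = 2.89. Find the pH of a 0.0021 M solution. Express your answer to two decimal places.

pH = 2.95

BrCH2COOH ⇌ BrCH2COO- + H+
Ka = 10^(−2.89) = 1.29 × 10^-3
Ka = [H+]²/(0.0021 − [H+]) = 1.29 × 10^-3
[H+] is not negligible relative to C₀; solve [H+]² + 0.00129·[H+] − 2.71e-06 = 0.
[H+] = [−0.00129 + √(0.00129² + 1.08e-05)]/2 = 1.12 × 10^-3 M
pH = −log(1.12 × 10^-3) = 2.95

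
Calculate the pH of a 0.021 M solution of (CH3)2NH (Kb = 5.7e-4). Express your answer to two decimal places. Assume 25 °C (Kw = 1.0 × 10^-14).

pH = 11.50

(CH3)2NH + H2O ⇌ (CH3)2NH2+ + OH-
From the ICE table, Kb = x²/(0.021 − x) = 5.7 × 10^-4.
x is not negligible relative to C₀; solve x² + 0.00057·x − 1.2e-05 = 0.
x = [−0.00057 + √(0.00057² + 4.79e-05)]/2 = 3.19 × 10^-3 M
pOH = −log(3.19 × 10^-3) = 2.50; pH = 14.00 − 2.50 = 11.50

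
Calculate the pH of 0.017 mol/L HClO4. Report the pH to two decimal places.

pH = 1.77

HClO4 is a strong acid and dissociates completely, so [H+] = 0.017 M.
pH = -log(0.017) = 1.77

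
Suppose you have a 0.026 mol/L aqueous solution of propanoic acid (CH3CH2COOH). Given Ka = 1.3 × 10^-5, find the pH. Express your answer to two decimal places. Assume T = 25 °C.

CH3CH2COOH ⇌ CH3CH2COO- + H+
From the ICE table, Ka = [H+]²/(0.026 − [H+]) = 1.3 × 10^-5.
Neglecting [H+] in the denominator: [H+] = √(1.3 × 10^-5 × 0.026) = 5.81 × 10^-4 M
pH = −log(5.81 × 10^-4) = 3.24

pH = 3.24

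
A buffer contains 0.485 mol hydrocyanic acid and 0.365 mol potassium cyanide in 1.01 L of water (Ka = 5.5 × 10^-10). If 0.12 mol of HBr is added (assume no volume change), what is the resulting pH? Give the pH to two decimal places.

After neutralization: n(HCN) = 0.605 mol, n(CN-) = 0.245 mol.
pKa = −log(5.5 × 10^-10) = 9.260
pH = pKa + log(n_CN-/n_HCN) = 9.260 + log(0.245/0.605) = 9.260 + (-0.393)

pH = 8.87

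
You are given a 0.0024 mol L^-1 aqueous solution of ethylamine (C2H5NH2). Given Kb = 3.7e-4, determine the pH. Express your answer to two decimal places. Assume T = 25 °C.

pH = 10.89

C2H5NH2 + H2O ⇌ C2H5NH3+ + OH-
From the ICE table, Kb = x²/(0.0024 − x) = 3.7 × 10^-4.
x is not negligible relative to C₀; solve x² + 0.00037·x − 8.88e-07 = 0.
x = (−Kb + √(Kb² + 4·Kb·C₀))/2 = 7.75 × 10^-4 M
pOH = 3.11, so pH = 14.00 − pOH = 10.89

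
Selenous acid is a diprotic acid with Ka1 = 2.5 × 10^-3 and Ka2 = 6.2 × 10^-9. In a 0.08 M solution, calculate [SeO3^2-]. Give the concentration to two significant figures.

First ionization gives [H+] ≈ [HSeO3-] = 1.29 × 10^-2 M.
Second step: Ka2 = [H+][SeO3^2-]/[HSeO3-] ≈ [SeO3^2-] (since [H+] ≈ [HSeO3-]).
So [SeO3^2-] ≈ Ka2.

6.2 × 10^-9 M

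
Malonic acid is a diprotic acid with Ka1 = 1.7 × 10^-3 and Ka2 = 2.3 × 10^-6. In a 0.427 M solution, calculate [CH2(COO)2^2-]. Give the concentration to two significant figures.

First ionization gives [H+] ≈ [CH2(COOH)COO-] = 2.61 × 10^-2 M.
Second step: Ka2 = [H+][CH2(COO)2^2-]/[CH2(COOH)COO-] ≈ [CH2(COO)2^2-] (since [H+] ≈ [CH2(COOH)COO-]).
So [CH2(COO)2^2-] ≈ Ka2.

2.3 × 10^-6 M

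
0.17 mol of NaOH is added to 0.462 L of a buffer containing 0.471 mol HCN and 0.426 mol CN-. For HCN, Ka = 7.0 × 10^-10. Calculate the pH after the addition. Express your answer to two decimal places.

pH = 9.45

After neutralization: n(HCN) = 0.301 mol, n(CN-) = 0.596 mol.
pKa = −log(7.0 × 10^-10) = 9.155
Henderson–Hasselbalch with mole ratio 0.596/0.301: pH = 9.155 + (+0.297)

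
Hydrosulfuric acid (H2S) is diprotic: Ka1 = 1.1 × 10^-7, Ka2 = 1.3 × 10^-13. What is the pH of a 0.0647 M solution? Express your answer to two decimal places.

Since Ka1 ≫ Ka2, the first ionization dominates [H+].
Ka1 = x²/(0.0647 − x) = 1.1 × 10^-7
x ≈ √(1.1 × 10^-7 × 0.0647) = 8.44 × 10^-5 M
pH = −log(8.44 × 10^-5) = 4.07

pH = 4.07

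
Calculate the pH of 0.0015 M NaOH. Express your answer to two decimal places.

pH = 11.18

NaOH is a strong base; [OH-] = 0.0015 M.
pOH = -log(0.0015) = 2.82
pH = 14.00 - 2.82 = 11.18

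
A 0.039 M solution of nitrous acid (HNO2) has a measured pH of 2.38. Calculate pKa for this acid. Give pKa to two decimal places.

pKa = 3.30

[H+] = 10^(-2.38) = 4.17 × 10^-3 M
At equilibrium [HA] = 0.039 − 4.17 × 10^-3 = 3.48 × 10^-2 M
Ka = [H+][A-]/[HA] = (4.17 × 10^-3)² / 3.48 × 10^-2 = 5.00 × 10^-4
pKa = -log(5.00 × 10^-4) = 3.30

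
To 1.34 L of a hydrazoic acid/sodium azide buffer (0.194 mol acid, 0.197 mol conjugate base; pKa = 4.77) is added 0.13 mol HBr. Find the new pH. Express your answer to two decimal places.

After neutralization: n(HN3) = 0.324 mol, n(N3-) = 0.067 mol.
Henderson–Hasselbalch with mole ratio 0.067/0.324: pH = 4.77 + (-0.684)

pH = 4.09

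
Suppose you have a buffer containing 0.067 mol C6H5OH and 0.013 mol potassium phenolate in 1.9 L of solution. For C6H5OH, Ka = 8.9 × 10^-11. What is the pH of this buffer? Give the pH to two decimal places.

pH = 9.34

pKa = −log(8.9 × 10^-11) = 10.051
Using pH = pKa + log([base]/[acid]) with [base]/[acid] = 0.013/0.067:
pH = 10.051 + (-0.712) = 9.34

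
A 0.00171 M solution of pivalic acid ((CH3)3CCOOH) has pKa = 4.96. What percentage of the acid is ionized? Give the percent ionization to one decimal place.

7.7%

(CH3)3CCOOH ⇌ (CH3)3CCOO- + H+; let x = [H+] at equilibrium.
Ka = 10^(−4.96) = 1.10 × 10^-5
Ka = x²/(C₀ − x); solving the quadratic gives x = 1.32 × 10^-4 M.
% ionization = x/C₀ × 100% = 1.32 × 10^-4/0.00171 × 100% = 7.7%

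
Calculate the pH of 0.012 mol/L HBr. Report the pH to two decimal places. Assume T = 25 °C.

pH = 1.92

HBr is a strong acid and dissociates completely, so [H+] = 0.012 M.
pH = -log(0.012) = 1.92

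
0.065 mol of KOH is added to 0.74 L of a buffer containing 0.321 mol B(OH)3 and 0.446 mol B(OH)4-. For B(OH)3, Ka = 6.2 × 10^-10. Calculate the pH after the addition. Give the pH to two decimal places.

After neutralization: n(B(OH)3) = 0.256 mol, n(B(OH)4-) = 0.511 mol.
pKa = −log(6.2 × 10^-10) = 9.208
pH = pKa + log(n_B(OH)4-/n_B(OH)3) = 9.208 + log(0.511/0.256) = 9.208 + (+0.300)

pH = 9.51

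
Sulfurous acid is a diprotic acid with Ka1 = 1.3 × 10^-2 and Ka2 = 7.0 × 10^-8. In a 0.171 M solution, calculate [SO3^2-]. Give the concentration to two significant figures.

First ionization gives [H+] ≈ [HSO3-] = 4.11 × 10^-2 M.
Second step: Ka2 = [H+][SO3^2-]/[HSO3-] ≈ [SO3^2-] (since [H+] ≈ [HSO3-]).
So [SO3^2-] ≈ Ka2.

7.0 × 10^-8 M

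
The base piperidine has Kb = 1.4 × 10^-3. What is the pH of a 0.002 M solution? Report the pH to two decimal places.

pH = 11.05

C5H10NH + H2O ⇌ C5H10NH2+ + OH-
Kb = [OH-]²/(0.002 − [OH-]) = 1.4 × 10^-3
Here C₀/Kb ≈ 1.43, so the small-[OH-] approximation fails. Use the quadratic:
[OH-] = (−Kb + √(Kb² + 4·Kb·C₀))/2 = 1.11 × 10^-3 M
pOH = −log(1.11 × 10^-3) = 2.95; pH = 14.00 − 2.95 = 11.05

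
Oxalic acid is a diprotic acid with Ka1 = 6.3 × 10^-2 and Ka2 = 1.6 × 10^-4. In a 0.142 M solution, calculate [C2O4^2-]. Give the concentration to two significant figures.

1.6 × 10^-4 M

First ionization gives [H+] ≈ [HC2O4-] = 6.82 × 10^-2 M.
Second step: Ka2 = [H+][C2O4^2-]/[HC2O4-] ≈ [C2O4^2-] (since [H+] ≈ [HC2O4-]).
So [C2O4^2-] ≈ Ka2.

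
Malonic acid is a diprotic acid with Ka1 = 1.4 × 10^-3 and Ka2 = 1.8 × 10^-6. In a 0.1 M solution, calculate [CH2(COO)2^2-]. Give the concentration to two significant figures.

First ionization gives [H+] ≈ [CH2(COOH)COO-] = 1.12 × 10^-2 M.
Second step: Ka2 = [H+][CH2(COO)2^2-]/[CH2(COOH)COO-] ≈ [CH2(COO)2^2-] (since [H+] ≈ [CH2(COOH)COO-]).
So [CH2(COO)2^2-] ≈ Ka2.

1.8 × 10^-6 M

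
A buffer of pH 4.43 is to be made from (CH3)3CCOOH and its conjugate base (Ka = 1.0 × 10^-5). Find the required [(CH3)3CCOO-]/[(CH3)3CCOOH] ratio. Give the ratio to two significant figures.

pKa = -log(1.0 × 10^-5) = 5.000
pH = pKa + log(r) ⇒ log(r) = 4.43 − 5.000 = -0.570
r = [(CH3)3CCOO-]/[(CH3)3CCOOH] = 10^(-0.570) = 0.269

ratio = 0.27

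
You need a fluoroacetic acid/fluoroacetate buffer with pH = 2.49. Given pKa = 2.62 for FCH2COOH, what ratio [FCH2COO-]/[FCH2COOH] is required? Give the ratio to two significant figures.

ratio = 0.74

pH = pKa + log(r) ⇒ log(r) = 2.49 − 2.62 = -0.13
r = [FCH2COO-]/[FCH2COOH] = 10^(-0.13) = 0.741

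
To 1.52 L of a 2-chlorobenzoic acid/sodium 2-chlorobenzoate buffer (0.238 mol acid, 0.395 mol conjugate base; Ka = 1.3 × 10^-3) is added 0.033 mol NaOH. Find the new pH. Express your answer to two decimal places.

OH- converts ClC6H4COOH to ClC6H4COO-: ClC6H4COOH → 0.205 mol, ClC6H4COO- → 0.428 mol.
pKa = −log(1.3 × 10^-3) = 2.886
Henderson–Hasselbalch with mole ratio 0.428/0.205: pH = 2.886 + (+0.320)

pH = 3.21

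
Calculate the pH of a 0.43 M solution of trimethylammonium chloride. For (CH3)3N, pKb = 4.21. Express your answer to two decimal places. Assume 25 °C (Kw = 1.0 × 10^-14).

(CH3)3NH+ is the conjugate acid of the weak base (CH3)3N.
Kb = 10^(−4.21) = 6.17 × 10^-5
Ka = Kw/Kb = 1.0×10^-14 / 6.17 × 10^-5 = 1.62 × 10^-10
From the ICE table, Ka = [H+]²/(0.43 − [H+]) = 1.62 × 10^-10.
Assume [H+] ≪ 0.43: [H+] ≈ √(1.62 × 10^-10 × 0.43) = 8.35 × 10^-6 M
([H+]/C₀ = 0.0019% < 5%, so the approximation holds.)
pH = −log(8.35 × 10^-6) = 5.08

pH = 5.08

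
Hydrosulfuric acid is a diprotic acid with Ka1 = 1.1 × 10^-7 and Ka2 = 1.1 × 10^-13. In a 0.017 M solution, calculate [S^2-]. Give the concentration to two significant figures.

First ionization gives [H+] ≈ [HS-] = 4.32 × 10^-5 M.
Second step: Ka2 = [H+][S^2-]/[HS-] ≈ [S^2-] (since [H+] ≈ [HS-]).
So [S^2-] ≈ Ka2.

1.1 × 10^-13 M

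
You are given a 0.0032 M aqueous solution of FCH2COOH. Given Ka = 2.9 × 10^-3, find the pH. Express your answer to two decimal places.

FCH2COOH ⇌ FCH2COO- + H+
From the ICE table, Ka = [H+]²/(0.0032 − [H+]) = 2.9 × 10^-3.
[H+] is not negligible relative to C₀; solve [H+]² + 0.0029·[H+] − 9.28e-06 = 0.
[H+] = [−0.0029 + √(0.0029² + 3.71e-05)]/2 = 1.92 × 10^-3 M
pH = −log[H+] = −log(1.92 × 10^-3) = 2.72

pH = 2.72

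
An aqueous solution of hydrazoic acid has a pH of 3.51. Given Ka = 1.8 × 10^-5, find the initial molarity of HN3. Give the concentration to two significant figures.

[H+] = 10^(-3.51) = 3.09 × 10^-4 M = x
Ka = x²/(C₀ − x) ⇒ C₀ = x + x²/Ka
C₀ = 3.09 × 10^-4 + (3.09 × 10^-4)²/(1.8 × 10^-5) = 5.61 × 10^-3 M

C₀ = 5.6 × 10^-3 M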